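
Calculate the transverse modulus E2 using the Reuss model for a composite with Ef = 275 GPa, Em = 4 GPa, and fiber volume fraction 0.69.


1/E2 = Vf/Ef + (1-Vf)/Em = 0.69/275 + 0.31/4
E2 = 12.5 GPa

12.5 GPa


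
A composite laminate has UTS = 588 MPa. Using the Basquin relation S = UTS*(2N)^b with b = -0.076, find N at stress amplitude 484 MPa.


N = 0.5 * (S/UTS)^(1/b) = 0.5 * (484/588)^(1/-0.076) = 6.4749 cycles

6.4749 cycles


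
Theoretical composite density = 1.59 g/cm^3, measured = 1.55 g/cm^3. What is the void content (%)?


Void% = (rho_theo - rho_actual)/rho_theo * 100 = (1.59 - 1.55)/1.59 * 100 = 2.52%

2.52%


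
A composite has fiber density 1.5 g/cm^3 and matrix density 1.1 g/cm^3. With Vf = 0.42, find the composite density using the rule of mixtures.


rho_c = rho_f*Vf + rho_m*(1-Vf) = 1.5*0.42 + 1.1*0.58 = 1.268 g/cm^3

1.268 g/cm^3


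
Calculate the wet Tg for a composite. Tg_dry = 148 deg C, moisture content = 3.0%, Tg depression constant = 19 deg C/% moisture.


Tg_wet = Tg_dry - k*moisture = 148 - 19*3.0 = 91.0 deg C

91.0 deg C


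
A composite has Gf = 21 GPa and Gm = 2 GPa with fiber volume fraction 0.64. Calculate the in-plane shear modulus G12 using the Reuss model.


1/G12 = Vf/Gf + (1-Vf)/Gm = 0.64/21 + 0.36/2
G12 = 4.75 GPa

4.75 GPa


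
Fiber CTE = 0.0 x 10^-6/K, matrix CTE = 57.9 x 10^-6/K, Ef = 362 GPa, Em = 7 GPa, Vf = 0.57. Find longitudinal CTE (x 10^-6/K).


E1 = Ef*Vf + Em*(1-Vf) = 209.35
alpha_1 = (alpha_f*Ef*Vf + alpha_m*Em*(1-Vf))/E1 = 0.83 x 10^-6/K

0.83 x 10^-6/K


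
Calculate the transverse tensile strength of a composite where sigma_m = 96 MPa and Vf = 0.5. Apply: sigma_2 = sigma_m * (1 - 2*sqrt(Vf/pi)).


factor = 1 - 2*sqrt(0.5/pi) = 0.2021
sigma_2 = 96 * 0.2021 = 19.4 MPa

19.4 MPa


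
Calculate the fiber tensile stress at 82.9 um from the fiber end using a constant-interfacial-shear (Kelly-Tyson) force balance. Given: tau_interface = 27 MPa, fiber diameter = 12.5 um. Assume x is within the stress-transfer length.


Force balance: sigma_f * (pi*d^2/4) = tau * (pi*d) * x  ->  sigma_f = 4 * tau * x / d
sigma_f = 4 * 27 * 82.9 / 12.5 = 716.3 MPa

716.3 MPa


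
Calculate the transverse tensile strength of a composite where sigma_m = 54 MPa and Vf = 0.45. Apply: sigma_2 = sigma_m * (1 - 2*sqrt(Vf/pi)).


factor = 1 - 2*sqrt(0.45/pi) = 0.2431
sigma_2 = 54 * 0.2431 = 13.13 MPa

13.13 MPa


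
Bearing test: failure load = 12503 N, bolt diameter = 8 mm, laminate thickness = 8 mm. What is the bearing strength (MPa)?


sigma_br = F/(d*h) = 12503/(8*8) = 195.4 MPa

195.4 MPa


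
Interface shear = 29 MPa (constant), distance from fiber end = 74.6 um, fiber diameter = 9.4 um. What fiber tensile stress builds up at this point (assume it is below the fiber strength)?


Force balance: sigma_f * (pi*d^2/4) = tau * (pi*d) * x  ->  sigma_f = 4 * tau * x / d
sigma_f = 4 * 29 * 74.6 / 9.4 = 920.6 MPa

920.6 MPa


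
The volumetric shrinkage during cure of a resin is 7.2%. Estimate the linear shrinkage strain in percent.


Linear shrinkage ≈ vol_shrink/3 = 7.2/3 = 2.4%

2.4%


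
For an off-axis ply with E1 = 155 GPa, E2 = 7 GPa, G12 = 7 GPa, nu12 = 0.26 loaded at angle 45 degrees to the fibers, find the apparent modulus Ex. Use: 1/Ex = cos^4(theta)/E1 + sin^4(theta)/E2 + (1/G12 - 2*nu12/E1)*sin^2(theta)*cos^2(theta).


cos^4(45) = 0.25, sin^4(45) = 0.25, sin^2(45)*cos^2(45) = 0.25
1/G12 - 2*nu12/E1 = 1/7 - 2*0.26/155 = 0.139502 GPa^-1
1/Ex = 0.25/155 + 0.25/7 + 0.139502*0.25 = 0.0722028 GPa^-1
Ex = 13.85 GPa

13.85 GPa


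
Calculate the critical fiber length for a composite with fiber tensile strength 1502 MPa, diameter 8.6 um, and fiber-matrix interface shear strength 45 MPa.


Lc = sigma_f * d / (2 * tau_i) = 1502 * 8.6 / (2 * 45) = 143.5 um

143.5 um


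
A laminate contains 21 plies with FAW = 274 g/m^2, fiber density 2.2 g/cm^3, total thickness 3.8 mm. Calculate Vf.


Vf = n * FAW / (rho_f * h * 1000) = 21 * 274 / (2.2 * 3.8 * 1000) = 0.6883

0.6883


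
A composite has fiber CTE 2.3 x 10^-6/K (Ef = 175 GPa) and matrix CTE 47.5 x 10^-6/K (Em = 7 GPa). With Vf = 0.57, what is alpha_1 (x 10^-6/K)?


E1 = Ef*Vf + Em*(1-Vf) = 102.76
alpha_1 = (alpha_f*Ef*Vf + alpha_m*Em*(1-Vf))/E1 = 3.62 x 10^-6/K

3.62 x 10^-6/K


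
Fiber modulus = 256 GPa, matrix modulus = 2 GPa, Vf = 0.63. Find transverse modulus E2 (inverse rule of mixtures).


1/E2 = Vf/Ef + (1-Vf)/Em = 0.63/256 + 0.37/2
E2 = 5.33 GPa

5.33 GPa


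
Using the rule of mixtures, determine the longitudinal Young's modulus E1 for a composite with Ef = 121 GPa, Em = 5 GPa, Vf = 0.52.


E1 = Ef*Vf + Em*(1-Vf) = 121*0.52 + 5*0.48 = 65.32 GPa

65.32 GPa


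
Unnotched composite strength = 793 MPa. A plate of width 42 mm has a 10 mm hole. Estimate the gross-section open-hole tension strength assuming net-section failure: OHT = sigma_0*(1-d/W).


OHT = sigma_0*(1-d/W) = 793*(1-10/42) = 604.2 MPa

604.2 MPa


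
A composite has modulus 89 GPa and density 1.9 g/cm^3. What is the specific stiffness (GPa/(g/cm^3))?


Specific stiffness = E/rho = 89/1.9 = 46.8 GPa/(g/cm^3)

46.8 GPa/(g/cm^3)


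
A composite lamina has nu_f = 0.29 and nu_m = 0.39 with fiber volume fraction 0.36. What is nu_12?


nu_12 = nu_f*Vf + nu_m*(1-Vf) = 0.29*0.36 + 0.39*0.64 = 0.354

0.354


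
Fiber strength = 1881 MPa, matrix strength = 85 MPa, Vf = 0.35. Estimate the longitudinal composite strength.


sigma_1 = sigma_f*Vf + sigma_m*(1-Vf) = 1881*0.35 + 85*0.65 = 713.6 MPa

713.6 MPa


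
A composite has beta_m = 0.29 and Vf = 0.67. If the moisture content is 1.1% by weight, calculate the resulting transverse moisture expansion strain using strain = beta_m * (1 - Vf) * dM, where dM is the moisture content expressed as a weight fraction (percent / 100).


dM = 1.1/100 = 0.011
strain = beta_m * (1-Vf) * dM = 0.29 * 0.33 * 0.011 = 0.0010527

0.0010527


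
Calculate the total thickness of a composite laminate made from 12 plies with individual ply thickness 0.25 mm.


h = n * t_ply = 12 * 0.25 = 3.0 mm

3.0 mm


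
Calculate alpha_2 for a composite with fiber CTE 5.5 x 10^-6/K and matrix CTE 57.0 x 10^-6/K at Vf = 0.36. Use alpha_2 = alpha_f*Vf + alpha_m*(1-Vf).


alpha_2 = alpha_f*Vf + alpha_m*(1-Vf) = 5.5*0.36 + 57.0*0.64 = 38.5 x 10^-6/K

38.5 x 10^-6/K


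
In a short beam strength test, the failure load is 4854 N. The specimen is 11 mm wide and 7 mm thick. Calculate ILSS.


ILSS = 3F/(4bh) = 3*4854/(4*11*7) = 47.28 MPa

47.28 MPa


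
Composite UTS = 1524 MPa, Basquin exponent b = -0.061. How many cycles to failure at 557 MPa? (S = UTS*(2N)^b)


N = 0.5 * (S/UTS)^(1/b) = 0.5 * (557/1524)^(1/-0.061) = 7.3288e+06 cycles

7.3288e+06 cycles


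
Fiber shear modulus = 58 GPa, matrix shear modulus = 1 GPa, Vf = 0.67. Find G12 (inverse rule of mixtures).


1/G12 = Vf/Gf + (1-Vf)/Gm = 0.67/58 + 0.33/1
G12 = 2.93 GPa

2.93 GPa


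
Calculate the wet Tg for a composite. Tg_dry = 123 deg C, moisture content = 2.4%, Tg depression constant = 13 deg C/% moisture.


Tg_wet = Tg_dry - k*moisture = 123 - 13*2.4 = 91.8 deg C

91.8 deg C


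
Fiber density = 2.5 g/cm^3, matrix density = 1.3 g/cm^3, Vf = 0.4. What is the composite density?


rho_c = rho_f*Vf + rho_m*(1-Vf) = 2.5*0.4 + 1.3*0.6 = 1.78 g/cm^3

1.78 g/cm^3


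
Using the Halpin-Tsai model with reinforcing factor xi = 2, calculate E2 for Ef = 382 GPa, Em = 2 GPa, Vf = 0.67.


eta = (Ef/Em - 1)/(Ef/Em + xi) = (191.0 - 1)/(191.0 + 2) = 0.9845
E2 = Em*(1+xi*eta*Vf)/(1-eta*Vf) = 13.63 GPa

13.63 GPa


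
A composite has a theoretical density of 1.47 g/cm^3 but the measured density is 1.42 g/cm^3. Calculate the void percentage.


Void% = (rho_theo - rho_actual)/rho_theo * 100 = (1.47 - 1.42)/1.47 * 100 = 3.4%

3.4%


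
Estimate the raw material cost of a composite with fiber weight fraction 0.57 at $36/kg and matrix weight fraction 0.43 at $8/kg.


Cost = cost_f*Wf + cost_m*Wm = 36*0.57 + 8*0.43 = $23.96/kg

$23.96/kg


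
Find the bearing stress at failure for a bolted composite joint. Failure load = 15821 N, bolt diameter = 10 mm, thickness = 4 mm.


sigma_br = F/(d*h) = 15821/(10*4) = 395.5 MPa

395.5 MPa


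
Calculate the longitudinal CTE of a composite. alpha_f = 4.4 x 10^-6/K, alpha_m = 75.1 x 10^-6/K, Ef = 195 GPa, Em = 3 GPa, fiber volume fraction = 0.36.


E1 = Ef*Vf + Em*(1-Vf) = 72.12
alpha_1 = (alpha_f*Ef*Vf + alpha_m*Em*(1-Vf))/E1 = 6.28 x 10^-6/K

6.28 x 10^-6/K


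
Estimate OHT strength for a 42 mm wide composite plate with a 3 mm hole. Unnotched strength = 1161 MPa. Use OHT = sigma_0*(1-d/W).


OHT = sigma_0*(1-d/W) = 1161*(1-3/42) = 1078.1 MPa

1078.1 MPa


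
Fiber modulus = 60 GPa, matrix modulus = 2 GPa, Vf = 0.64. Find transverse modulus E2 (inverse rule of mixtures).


1/E2 = Vf/Ef + (1-Vf)/Em = 0.64/60 + 0.36/2
E2 = 5.24 GPa

5.24 GPa


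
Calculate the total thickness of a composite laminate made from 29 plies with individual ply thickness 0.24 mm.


h = n * t_ply = 29 * 0.24 = 6.96 mm

6.96 mm


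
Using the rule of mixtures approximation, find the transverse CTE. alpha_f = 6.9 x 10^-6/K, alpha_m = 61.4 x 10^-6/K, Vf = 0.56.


alpha_2 = alpha_f*Vf + alpha_m*(1-Vf) = 6.9*0.56 + 61.4*0.44 = 30.9 x 10^-6/K

30.9 x 10^-6/K


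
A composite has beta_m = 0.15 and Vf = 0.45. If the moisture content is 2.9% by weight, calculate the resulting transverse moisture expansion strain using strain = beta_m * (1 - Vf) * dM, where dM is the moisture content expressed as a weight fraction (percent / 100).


dM = 2.9/100 = 0.029
strain = beta_m * (1-Vf) * dM = 0.15 * 0.55 * 0.029 = 0.0023925

0.0023925


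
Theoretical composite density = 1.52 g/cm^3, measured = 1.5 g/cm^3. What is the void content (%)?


Void% = (rho_theo - rho_actual)/rho_theo * 100 = (1.52 - 1.5)/1.52 * 100 = 1.32%

1.32%


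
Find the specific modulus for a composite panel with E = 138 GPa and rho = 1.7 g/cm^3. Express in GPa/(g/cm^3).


Specific stiffness = E/rho = 138/1.7 = 81.2 GPa/(g/cm^3)

81.2 GPa/(g/cm^3)


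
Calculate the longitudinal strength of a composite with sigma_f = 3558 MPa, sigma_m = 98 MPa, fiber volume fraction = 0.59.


sigma_1 = sigma_f*Vf + sigma_m*(1-Vf) = 3558*0.59 + 98*0.41 = 2139.4 MPa

2139.4 MPa


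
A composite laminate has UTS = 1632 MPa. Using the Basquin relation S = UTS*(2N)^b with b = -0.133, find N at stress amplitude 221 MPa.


N = 0.5 * (S/UTS)^(1/b) = 0.5 * (221/1632)^(1/-0.133) = 1.6895e+06 cycles

1.6895e+06 cycles


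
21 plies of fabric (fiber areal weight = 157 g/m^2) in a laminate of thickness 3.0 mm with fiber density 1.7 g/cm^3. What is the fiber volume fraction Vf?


Vf = n * FAW / (rho_f * h * 1000) = 21 * 157 / (1.7 * 3.0 * 1000) = 0.6465

0.6465


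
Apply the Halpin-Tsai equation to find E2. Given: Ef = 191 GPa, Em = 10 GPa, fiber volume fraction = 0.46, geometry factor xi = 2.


eta = (Ef/Em - 1)/(Ef/Em + xi) = (19.1 - 1)/(19.1 + 2) = 0.8578
E2 = Em*(1+xi*eta*Vf)/(1-eta*Vf) = 29.55 GPa

29.55 GPa


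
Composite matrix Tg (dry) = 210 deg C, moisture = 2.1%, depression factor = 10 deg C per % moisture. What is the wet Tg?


Tg_wet = Tg_dry - k*moisture = 210 - 10*2.1 = 189.0 deg C

189.0 deg C


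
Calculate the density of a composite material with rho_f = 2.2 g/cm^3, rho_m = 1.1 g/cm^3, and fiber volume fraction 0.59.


rho_c = rho_f*Vf + rho_m*(1-Vf) = 2.2*0.59 + 1.1*0.41 = 1.749 g/cm^3

1.749 g/cm^3


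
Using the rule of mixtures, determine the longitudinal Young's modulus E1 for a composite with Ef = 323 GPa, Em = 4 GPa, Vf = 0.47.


E1 = Ef*Vf + Em*(1-Vf) = 323*0.47 + 4*0.53 = 153.93 GPa

153.93 GPa


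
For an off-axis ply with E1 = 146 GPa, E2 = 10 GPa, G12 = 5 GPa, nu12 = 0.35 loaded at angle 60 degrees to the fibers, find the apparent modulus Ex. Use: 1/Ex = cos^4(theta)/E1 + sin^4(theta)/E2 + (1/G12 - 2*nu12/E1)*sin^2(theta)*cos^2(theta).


cos^4(60) = 0.0625, sin^4(60) = 0.5625, sin^2(60)*cos^2(60) = 0.1875
1/G12 - 2*nu12/E1 = 1/5 - 2*0.35/146 = 0.195205 GPa^-1
1/Ex = 0.0625/146 + 0.5625/10 + 0.195205*0.1875 = 0.0932791 GPa^-1
Ex = 10.72 GPa

10.72 GPa


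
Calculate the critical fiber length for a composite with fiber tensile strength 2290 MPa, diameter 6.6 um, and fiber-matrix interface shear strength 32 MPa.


Lc = sigma_f * d / (2 * tau_i) = 2290 * 6.6 / (2 * 32) = 236.2 um

236.2 um


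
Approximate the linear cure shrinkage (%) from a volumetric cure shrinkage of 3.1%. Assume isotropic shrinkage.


Linear shrinkage ≈ vol_shrink/3 = 3.1/3 = 1.033%

1.033%


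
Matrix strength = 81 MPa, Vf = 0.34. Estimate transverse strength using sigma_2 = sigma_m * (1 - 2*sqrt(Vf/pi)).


factor = 1 - 2*sqrt(0.34/pi) = 0.342
sigma_2 = 81 * 0.342 = 27.71 MPa

27.71 MPa


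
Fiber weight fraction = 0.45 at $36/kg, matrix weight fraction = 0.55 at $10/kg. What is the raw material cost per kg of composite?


Cost = cost_f*Wf + cost_m*Wm = 36*0.45 + 10*0.55 = $21.7/kg

$21.7/kg


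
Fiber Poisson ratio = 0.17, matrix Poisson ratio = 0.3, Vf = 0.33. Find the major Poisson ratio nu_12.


nu_12 = nu_f*Vf + nu_m*(1-Vf) = 0.17*0.33 + 0.3*0.67 = 0.2571

0.2571


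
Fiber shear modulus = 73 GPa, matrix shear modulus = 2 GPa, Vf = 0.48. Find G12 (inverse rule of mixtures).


1/G12 = Vf/Gf + (1-Vf)/Gm = 0.48/73 + 0.52/2
G12 = 3.75 GPa

3.75 GPa


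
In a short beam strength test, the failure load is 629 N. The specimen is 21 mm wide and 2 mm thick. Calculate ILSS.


ILSS = 3F/(4bh) = 3*629/(4*21*2) = 11.23 MPa

11.23 MPa


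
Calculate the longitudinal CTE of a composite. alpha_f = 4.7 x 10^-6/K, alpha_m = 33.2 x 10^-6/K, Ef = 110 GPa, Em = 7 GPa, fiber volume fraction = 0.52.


E1 = Ef*Vf + Em*(1-Vf) = 60.56
alpha_1 = (alpha_f*Ef*Vf + alpha_m*Em*(1-Vf))/E1 = 6.28 x 10^-6/K

6.28 x 10^-6/K


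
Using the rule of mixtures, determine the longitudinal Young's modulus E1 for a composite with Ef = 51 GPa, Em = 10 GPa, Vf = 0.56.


E1 = Ef*Vf + Em*(1-Vf) = 51*0.56 + 10*0.44 = 32.96 GPa

32.96 GPa


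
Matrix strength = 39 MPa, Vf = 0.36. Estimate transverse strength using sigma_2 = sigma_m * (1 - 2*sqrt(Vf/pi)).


factor = 1 - 2*sqrt(0.36/pi) = 0.323
sigma_2 = 39 * 0.323 = 12.6 MPa

12.6 MPa


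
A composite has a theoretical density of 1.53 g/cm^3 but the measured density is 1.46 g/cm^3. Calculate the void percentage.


Void% = (rho_theo - rho_actual)/rho_theo * 100 = (1.53 - 1.46)/1.53 * 100 = 4.58%

4.58%


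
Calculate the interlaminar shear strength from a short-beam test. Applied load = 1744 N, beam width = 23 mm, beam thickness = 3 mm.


ILSS = 3F/(4bh) = 3*1744/(4*23*3) = 18.96 MPa

18.96 MPa


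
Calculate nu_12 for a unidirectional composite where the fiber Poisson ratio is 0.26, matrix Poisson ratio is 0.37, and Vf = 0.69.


nu_12 = nu_f*Vf + nu_m*(1-Vf) = 0.26*0.69 + 0.37*0.31 = 0.2941

0.2941


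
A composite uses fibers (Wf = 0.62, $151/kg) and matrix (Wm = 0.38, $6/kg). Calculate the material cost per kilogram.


Cost = cost_f*Wf + cost_m*Wm = 151*0.62 + 6*0.38 = $95.9/kg

$95.9/kg


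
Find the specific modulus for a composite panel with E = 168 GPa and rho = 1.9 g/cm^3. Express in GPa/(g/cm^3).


Specific stiffness = E/rho = 168/1.9 = 88.4 GPa/(g/cm^3)

88.4 GPa/(g/cm^3)


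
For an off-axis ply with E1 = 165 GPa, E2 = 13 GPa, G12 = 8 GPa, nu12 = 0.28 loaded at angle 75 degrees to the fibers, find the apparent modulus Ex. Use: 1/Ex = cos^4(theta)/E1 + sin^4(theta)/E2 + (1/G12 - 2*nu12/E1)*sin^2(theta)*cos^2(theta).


cos^4(75) = 0.004487, sin^4(75) = 0.870513, sin^2(75)*cos^2(75) = 0.0625
1/G12 - 2*nu12/E1 = 1/8 - 2*0.28/165 = 0.121606 GPa^-1
1/Ex = 0.004487/165 + 0.870513/13 + 0.121606*0.0625 = 0.0745901 GPa^-1
Ex = 13.41 GPa

13.41 GPa


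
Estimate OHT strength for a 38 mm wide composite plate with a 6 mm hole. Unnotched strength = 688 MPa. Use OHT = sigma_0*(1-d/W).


OHT = sigma_0*(1-d/W) = 688*(1-6/38) = 579.4 MPa

579.4 MPa


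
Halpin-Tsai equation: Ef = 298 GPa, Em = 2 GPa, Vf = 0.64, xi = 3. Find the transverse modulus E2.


eta = (Ef/Em - 1)/(Ef/Em + xi) = (149.0 - 1)/(149.0 + 3) = 0.9737
E2 = Em*(1+xi*eta*Vf)/(1-eta*Vf) = 15.23 GPa

15.23 GPa


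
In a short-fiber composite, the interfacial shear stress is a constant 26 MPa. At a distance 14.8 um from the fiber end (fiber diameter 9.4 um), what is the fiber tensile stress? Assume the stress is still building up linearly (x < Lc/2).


Force balance: sigma_f * (pi*d^2/4) = tau * (pi*d) * x  ->  sigma_f = 4 * tau * x / d
sigma_f = 4 * 26 * 14.8 / 9.4 = 163.7 MPa

163.7 MPa


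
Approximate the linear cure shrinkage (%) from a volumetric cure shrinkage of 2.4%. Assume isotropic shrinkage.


Linear shrinkage ≈ vol_shrink/3 = 2.4/3 = 0.8%

0.8%


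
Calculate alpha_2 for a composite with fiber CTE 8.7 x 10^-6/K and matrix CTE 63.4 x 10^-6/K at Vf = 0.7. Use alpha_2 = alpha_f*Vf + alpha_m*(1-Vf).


alpha_2 = alpha_f*Vf + alpha_m*(1-Vf) = 8.7*0.7 + 63.4*0.3 = 25.1 x 10^-6/K

25.1 x 10^-6/K


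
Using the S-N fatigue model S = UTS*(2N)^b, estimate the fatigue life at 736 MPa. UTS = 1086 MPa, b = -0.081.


N = 0.5 * (S/UTS)^(1/b) = 0.5 * (736/1086)^(1/-0.081) = 60.9252 cycles

60.9252 cycles


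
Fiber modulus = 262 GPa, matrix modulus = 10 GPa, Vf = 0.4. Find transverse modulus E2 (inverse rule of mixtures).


1/E2 = Vf/Ef + (1-Vf)/Em = 0.4/262 + 0.6/10
E2 = 16.25 GPa

16.25 GPa


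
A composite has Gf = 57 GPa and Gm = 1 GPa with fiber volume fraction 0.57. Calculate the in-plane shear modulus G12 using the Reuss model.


1/G12 = Vf/Gf + (1-Vf)/Gm = 0.57/57 + 0.43/1
G12 = 2.27 GPa

2.27 GPa


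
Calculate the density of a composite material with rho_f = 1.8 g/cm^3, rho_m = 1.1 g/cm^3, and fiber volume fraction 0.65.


rho_c = rho_f*Vf + rho_m*(1-Vf) = 1.8*0.65 + 1.1*0.35 = 1.555 g/cm^3

1.555 g/cm^3


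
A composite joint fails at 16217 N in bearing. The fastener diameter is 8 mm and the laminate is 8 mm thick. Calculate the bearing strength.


sigma_br = F/(d*h) = 16217/(8*8) = 253.4 MPa

253.4 MPa


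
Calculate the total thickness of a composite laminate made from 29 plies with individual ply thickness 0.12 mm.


h = n * t_ply = 29 * 0.12 = 3.48 mm

3.48 mm


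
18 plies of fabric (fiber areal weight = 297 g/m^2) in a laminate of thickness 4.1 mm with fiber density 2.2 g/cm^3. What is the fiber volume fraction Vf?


Vf = n * FAW / (rho_f * h * 1000) = 18 * 297 / (2.2 * 4.1 * 1000) = 0.5927

0.5927


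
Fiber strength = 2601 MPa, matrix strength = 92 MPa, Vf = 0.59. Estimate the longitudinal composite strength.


sigma_1 = sigma_f*Vf + sigma_m*(1-Vf) = 2601*0.59 + 92*0.41 = 1572.3 MPa

1572.3 MPa


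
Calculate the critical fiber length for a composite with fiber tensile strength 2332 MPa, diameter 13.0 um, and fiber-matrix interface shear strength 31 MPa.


Lc = sigma_f * d / (2 * tau_i) = 2332 * 13.0 / (2 * 31) = 489.0 um

489.0 um


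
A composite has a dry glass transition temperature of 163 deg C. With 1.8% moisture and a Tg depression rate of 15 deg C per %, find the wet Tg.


Tg_wet = Tg_dry - k*moisture = 163 - 15*1.8 = 136.0 deg C

136.0 deg C


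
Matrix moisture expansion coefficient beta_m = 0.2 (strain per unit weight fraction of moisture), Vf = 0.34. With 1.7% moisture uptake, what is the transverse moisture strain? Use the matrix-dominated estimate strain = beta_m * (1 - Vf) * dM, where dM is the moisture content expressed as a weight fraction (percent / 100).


dM = 1.7/100 = 0.017
strain = beta_m * (1-Vf) * dM = 0.2 * 0.66 * 0.017 = 0.002244

0.002244


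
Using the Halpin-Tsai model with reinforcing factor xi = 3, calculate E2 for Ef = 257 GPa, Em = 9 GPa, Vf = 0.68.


eta = (Ef/Em - 1)/(Ef/Em + xi) = (28.5556 - 1)/(28.5556 + 3) = 0.8732
E2 = Em*(1+xi*eta*Vf)/(1-eta*Vf) = 61.63 GPa

61.63 GPa


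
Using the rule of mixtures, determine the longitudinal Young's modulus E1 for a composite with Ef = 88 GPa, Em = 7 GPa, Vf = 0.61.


E1 = Ef*Vf + Em*(1-Vf) = 88*0.61 + 7*0.39 = 56.41 GPa

56.41 GPa


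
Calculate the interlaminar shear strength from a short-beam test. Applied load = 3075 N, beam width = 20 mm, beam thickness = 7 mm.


ILSS = 3F/(4bh) = 3*3075/(4*20*7) = 16.47 MPa

16.47 MPa


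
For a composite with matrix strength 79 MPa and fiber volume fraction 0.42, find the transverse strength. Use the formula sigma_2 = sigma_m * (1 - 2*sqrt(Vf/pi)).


factor = 1 - 2*sqrt(0.42/pi) = 0.2687
sigma_2 = 79 * 0.2687 = 21.23 MPa

21.23 MPa


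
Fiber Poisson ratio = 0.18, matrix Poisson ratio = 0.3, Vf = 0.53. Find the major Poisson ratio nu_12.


nu_12 = nu_f*Vf + nu_m*(1-Vf) = 0.18*0.53 + 0.3*0.47 = 0.2364

0.2364


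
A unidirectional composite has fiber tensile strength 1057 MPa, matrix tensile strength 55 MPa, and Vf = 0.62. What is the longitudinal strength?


sigma_1 = sigma_f*Vf + sigma_m*(1-Vf) = 1057*0.62 + 55*0.38 = 676.2 MPa

676.2 MPa


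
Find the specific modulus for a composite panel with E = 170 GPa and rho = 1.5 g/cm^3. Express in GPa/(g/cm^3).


Specific stiffness = E/rho = 170/1.5 = 113.3 GPa/(g/cm^3)

113.3 GPa/(g/cm^3)


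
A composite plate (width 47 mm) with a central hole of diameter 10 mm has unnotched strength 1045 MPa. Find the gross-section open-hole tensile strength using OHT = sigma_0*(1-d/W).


OHT = sigma_0*(1-d/W) = 1045*(1-10/47) = 822.7 MPa

822.7 MPa


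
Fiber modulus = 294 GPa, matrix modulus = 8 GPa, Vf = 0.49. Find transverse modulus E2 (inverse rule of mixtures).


1/E2 = Vf/Ef + (1-Vf)/Em = 0.49/294 + 0.51/8
E2 = 15.29 GPa

15.29 GPa


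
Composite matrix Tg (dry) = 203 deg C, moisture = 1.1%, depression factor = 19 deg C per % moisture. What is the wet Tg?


Tg_wet = Tg_dry - k*moisture = 203 - 19*1.1 = 182.1 deg C

182.1 deg C


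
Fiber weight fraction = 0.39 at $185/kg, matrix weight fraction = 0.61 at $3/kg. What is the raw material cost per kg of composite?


Cost = cost_f*Wf + cost_m*Wm = 185*0.39 + 3*0.61 = $73.98/kg

$73.98/kg


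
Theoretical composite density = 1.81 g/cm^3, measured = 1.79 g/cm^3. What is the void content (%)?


Void% = (rho_theo - rho_actual)/rho_theo * 100 = (1.81 - 1.79)/1.81 * 100 = 1.1%

1.1%


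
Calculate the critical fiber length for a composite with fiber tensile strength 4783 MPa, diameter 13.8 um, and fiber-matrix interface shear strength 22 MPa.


Lc = sigma_f * d / (2 * tau_i) = 4783 * 13.8 / (2 * 22) = 1500.1 um

1500.1 um


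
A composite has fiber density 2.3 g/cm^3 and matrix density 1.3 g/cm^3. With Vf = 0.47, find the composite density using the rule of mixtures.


rho_c = rho_f*Vf + rho_m*(1-Vf) = 2.3*0.47 + 1.3*0.53 = 1.77 g/cm^3

1.77 g/cm^3


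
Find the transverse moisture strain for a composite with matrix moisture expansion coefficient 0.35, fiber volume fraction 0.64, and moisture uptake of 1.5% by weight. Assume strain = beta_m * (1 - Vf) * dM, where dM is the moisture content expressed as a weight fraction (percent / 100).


dM = 1.5/100 = 0.015
strain = beta_m * (1-Vf) * dM = 0.35 * 0.36 * 0.015 = 0.00189

0.00189


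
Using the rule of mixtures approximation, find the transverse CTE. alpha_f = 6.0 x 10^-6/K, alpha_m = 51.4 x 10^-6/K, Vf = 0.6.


alpha_2 = alpha_f*Vf + alpha_m*(1-Vf) = 6.0*0.6 + 51.4*0.4 = 24.2 x 10^-6/K

24.2 x 10^-6/K


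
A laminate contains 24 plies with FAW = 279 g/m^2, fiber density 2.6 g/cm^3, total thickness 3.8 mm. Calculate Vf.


Vf = n * FAW / (rho_f * h * 1000) = 24 * 279 / (2.6 * 3.8 * 1000) = 0.6777

0.6777


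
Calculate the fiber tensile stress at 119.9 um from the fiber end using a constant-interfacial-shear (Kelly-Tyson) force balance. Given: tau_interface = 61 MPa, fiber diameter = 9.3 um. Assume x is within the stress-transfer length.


Force balance: sigma_f * (pi*d^2/4) = tau * (pi*d) * x  ->  sigma_f = 4 * tau * x / d
sigma_f = 4 * 61 * 119.9 / 9.3 = 3145.8 MPa

3145.8 MPa


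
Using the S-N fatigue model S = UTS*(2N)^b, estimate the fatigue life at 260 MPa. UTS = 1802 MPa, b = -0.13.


N = 0.5 * (S/UTS)^(1/b) = 0.5 * (260/1802)^(1/-0.13) = 1.4673e+06 cycles

1.4673e+06 cycles


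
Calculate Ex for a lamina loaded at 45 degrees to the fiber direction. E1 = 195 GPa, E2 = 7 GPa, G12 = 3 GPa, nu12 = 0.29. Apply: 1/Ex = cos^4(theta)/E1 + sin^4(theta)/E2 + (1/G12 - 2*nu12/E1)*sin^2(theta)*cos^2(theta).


cos^4(45) = 0.25, sin^4(45) = 0.25, sin^2(45)*cos^2(45) = 0.25
1/G12 - 2*nu12/E1 = 1/3 - 2*0.29/195 = 0.330359 GPa^-1
1/Ex = 0.25/195 + 0.25/7 + 0.330359*0.25 = 0.1195861 GPa^-1
Ex = 8.36 GPa

8.36 GPa


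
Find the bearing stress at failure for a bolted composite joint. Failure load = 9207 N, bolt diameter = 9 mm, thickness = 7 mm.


sigma_br = F/(d*h) = 9207/(9*7) = 146.1 MPa

146.1 MPa


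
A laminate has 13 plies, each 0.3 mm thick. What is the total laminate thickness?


h = n * t_ply = 13 * 0.3 = 3.9 mm

3.9 mm


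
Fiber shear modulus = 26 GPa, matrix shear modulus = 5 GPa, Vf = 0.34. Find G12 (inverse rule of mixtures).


1/G12 = Vf/Gf + (1-Vf)/Gm = 0.34/26 + 0.66/5
G12 = 6.89 GPa

6.89 GPa


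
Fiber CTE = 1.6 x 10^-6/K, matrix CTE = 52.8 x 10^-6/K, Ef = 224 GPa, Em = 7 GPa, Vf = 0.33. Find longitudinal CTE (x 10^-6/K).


E1 = Ef*Vf + Em*(1-Vf) = 78.61
alpha_1 = (alpha_f*Ef*Vf + alpha_m*Em*(1-Vf))/E1 = 4.65 x 10^-6/K

4.65 x 10^-6/K


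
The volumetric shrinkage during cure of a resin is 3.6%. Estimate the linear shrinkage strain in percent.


Linear shrinkage ≈ vol_shrink/3 = 3.6/3 = 1.2%

1.2%


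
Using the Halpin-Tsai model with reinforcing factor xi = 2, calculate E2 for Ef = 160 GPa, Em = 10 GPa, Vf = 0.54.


eta = (Ef/Em - 1)/(Ef/Em + xi) = (16.0 - 1)/(16.0 + 2) = 0.8333
E2 = Em*(1+xi*eta*Vf)/(1-eta*Vf) = 34.55 GPa

34.55 GPa


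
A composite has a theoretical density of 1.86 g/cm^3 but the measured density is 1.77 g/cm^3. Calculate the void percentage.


Void% = (rho_theo - rho_actual)/rho_theo * 100 = (1.86 - 1.77)/1.86 * 100 = 4.84%

4.84%


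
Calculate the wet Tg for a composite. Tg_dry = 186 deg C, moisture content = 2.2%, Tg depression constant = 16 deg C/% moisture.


Tg_wet = Tg_dry - k*moisture = 186 - 16*2.2 = 150.8 deg C

150.8 deg C


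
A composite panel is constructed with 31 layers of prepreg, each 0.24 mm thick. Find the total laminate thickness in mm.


h = n * t_ply = 31 * 0.24 = 7.44 mm

7.44 mm


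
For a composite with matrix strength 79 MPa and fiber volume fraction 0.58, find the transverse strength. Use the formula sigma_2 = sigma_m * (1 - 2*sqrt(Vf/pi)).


factor = 1 - 2*sqrt(0.58/pi) = 0.1407
sigma_2 = 79 * 0.1407 = 11.11 MPa

11.11 MPa


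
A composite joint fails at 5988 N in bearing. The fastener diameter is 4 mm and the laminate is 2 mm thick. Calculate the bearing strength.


sigma_br = F/(d*h) = 5988/(4*2) = 748.5 MPa

748.5 MPa


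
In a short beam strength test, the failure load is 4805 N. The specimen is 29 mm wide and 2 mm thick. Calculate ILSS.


ILSS = 3F/(4bh) = 3*4805/(4*29*2) = 62.13 MPa

62.13 MPa


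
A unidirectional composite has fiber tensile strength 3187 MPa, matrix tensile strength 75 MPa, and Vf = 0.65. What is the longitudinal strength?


sigma_1 = sigma_f*Vf + sigma_m*(1-Vf) = 3187*0.65 + 75*0.35 = 2097.8 MPa

2097.8 MPa


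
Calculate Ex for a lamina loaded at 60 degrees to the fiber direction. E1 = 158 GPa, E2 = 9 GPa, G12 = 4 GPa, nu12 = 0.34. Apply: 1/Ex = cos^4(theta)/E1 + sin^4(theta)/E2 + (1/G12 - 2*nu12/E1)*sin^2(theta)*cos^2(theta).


cos^4(60) = 0.0625, sin^4(60) = 0.5625, sin^2(60)*cos^2(60) = 0.1875
1/G12 - 2*nu12/E1 = 1/4 - 2*0.34/158 = 0.245696 GPa^-1
1/Ex = 0.0625/158 + 0.5625/9 + 0.245696*0.1875 = 0.1089636 GPa^-1
Ex = 9.18 GPa

9.18 GPa


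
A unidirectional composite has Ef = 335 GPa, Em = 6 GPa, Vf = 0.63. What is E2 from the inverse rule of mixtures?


1/E2 = Vf/Ef + (1-Vf)/Em = 0.63/335 + 0.37/6
E2 = 15.74 GPa

15.74 GPa


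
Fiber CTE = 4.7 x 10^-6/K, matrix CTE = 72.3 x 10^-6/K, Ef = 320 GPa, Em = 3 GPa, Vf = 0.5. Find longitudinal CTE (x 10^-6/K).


E1 = Ef*Vf + Em*(1-Vf) = 161.5
alpha_1 = (alpha_f*Ef*Vf + alpha_m*Em*(1-Vf))/E1 = 5.33 x 10^-6/K

5.33 x 10^-6/K


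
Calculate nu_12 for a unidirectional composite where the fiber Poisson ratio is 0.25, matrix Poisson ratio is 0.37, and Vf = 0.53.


nu_12 = nu_f*Vf + nu_m*(1-Vf) = 0.25*0.53 + 0.37*0.47 = 0.3064

0.3064


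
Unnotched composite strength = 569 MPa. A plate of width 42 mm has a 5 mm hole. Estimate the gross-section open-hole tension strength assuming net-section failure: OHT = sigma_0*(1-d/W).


OHT = sigma_0*(1-d/W) = 569*(1-5/42) = 501.3 MPa

501.3 MPa


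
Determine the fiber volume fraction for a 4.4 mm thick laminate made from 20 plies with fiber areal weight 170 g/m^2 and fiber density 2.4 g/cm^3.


Vf = n * FAW / (rho_f * h * 1000) = 20 * 170 / (2.4 * 4.4 * 1000) = 0.322

0.322


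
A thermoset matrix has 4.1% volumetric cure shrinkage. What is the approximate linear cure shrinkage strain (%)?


Linear shrinkage ≈ vol_shrink/3 = 4.1/3 = 1.367%

1.367%


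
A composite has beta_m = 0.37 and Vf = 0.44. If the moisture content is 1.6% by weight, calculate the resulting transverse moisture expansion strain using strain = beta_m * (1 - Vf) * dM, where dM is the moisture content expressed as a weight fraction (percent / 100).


dM = 1.6/100 = 0.016
strain = beta_m * (1-Vf) * dM = 0.37 * 0.56 * 0.016 = 0.0033152

0.0033152


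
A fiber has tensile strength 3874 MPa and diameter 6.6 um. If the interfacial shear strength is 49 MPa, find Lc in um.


Lc = sigma_f * d / (2 * tau_i) = 3874 * 6.6 / (2 * 49) = 260.9 um

260.9 um


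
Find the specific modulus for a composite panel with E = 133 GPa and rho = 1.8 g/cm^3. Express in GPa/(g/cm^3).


Specific stiffness = E/rho = 133/1.8 = 73.9 GPa/(g/cm^3)

73.9 GPa/(g/cm^3)


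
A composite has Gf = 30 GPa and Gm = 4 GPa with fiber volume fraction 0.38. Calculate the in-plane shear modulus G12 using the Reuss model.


1/G12 = Vf/Gf + (1-Vf)/Gm = 0.38/30 + 0.62/4
G12 = 5.96 GPa

5.96 GPa


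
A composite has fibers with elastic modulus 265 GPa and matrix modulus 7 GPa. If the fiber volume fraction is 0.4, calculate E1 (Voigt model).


E1 = Ef*Vf + Em*(1-Vf) = 265*0.4 + 7*0.6 = 110.2 GPa

110.2 GPa


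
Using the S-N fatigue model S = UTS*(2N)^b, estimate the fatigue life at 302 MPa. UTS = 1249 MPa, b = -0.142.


N = 0.5 * (S/UTS)^(1/b) = 0.5 * (302/1249)^(1/-0.142) = 10987.7840 cycles

10987.7840 cycles


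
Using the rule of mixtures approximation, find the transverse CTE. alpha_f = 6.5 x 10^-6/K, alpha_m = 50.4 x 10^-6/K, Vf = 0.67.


alpha_2 = alpha_f*Vf + alpha_m*(1-Vf) = 6.5*0.67 + 50.4*0.33 = 21.0 x 10^-6/K

21.0 x 10^-6/K


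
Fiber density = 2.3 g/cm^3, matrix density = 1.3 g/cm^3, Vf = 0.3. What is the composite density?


rho_c = rho_f*Vf + rho_m*(1-Vf) = 2.3*0.3 + 1.3*0.7 = 1.6 g/cm^3

1.6 g/cm^3


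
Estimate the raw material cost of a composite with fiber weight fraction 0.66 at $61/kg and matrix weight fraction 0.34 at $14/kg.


Cost = cost_f*Wf + cost_m*Wm = 61*0.66 + 14*0.34 = $45.02/kg

$45.02/kg


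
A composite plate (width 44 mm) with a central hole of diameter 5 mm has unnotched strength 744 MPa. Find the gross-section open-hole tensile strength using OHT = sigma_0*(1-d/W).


OHT = sigma_0*(1-d/W) = 744*(1-5/44) = 659.5 MPa

659.5 MPa


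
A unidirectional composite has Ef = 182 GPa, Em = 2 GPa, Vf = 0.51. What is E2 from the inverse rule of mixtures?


1/E2 = Vf/Ef + (1-Vf)/Em = 0.51/182 + 0.49/2
E2 = 4.04 GPa

4.04 GPa


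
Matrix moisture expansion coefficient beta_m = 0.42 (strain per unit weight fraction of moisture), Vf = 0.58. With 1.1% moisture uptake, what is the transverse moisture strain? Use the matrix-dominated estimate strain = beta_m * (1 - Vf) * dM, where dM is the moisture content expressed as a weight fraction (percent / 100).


dM = 1.1/100 = 0.011
strain = beta_m * (1-Vf) * dM = 0.42 * 0.42 * 0.011 = 0.0019404

0.0019404


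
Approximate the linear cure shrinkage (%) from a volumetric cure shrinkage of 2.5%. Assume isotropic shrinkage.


Linear shrinkage ≈ vol_shrink/3 = 2.5/3 = 0.833%

0.833%


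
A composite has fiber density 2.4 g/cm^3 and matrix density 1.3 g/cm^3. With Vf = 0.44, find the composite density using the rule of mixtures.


rho_c = rho_f*Vf + rho_m*(1-Vf) = 2.4*0.44 + 1.3*0.56 = 1.784 g/cm^3

1.784 g/cm^3


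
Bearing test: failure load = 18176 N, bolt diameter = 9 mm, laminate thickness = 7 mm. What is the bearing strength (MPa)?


sigma_br = F/(d*h) = 18176/(9*7) = 288.5 MPa

288.5 MPa


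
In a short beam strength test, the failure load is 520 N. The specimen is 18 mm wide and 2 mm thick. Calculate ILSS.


ILSS = 3F/(4bh) = 3*520/(4*18*2) = 10.83 MPa

10.83 MPa


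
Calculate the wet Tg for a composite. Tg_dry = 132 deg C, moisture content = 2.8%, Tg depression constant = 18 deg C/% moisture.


Tg_wet = Tg_dry - k*moisture = 132 - 18*2.8 = 81.6 deg C

81.6 deg C


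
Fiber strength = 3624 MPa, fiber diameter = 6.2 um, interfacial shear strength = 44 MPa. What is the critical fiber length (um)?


Lc = sigma_f * d / (2 * tau_i) = 3624 * 6.2 / (2 * 44) = 255.3 um

255.3 um


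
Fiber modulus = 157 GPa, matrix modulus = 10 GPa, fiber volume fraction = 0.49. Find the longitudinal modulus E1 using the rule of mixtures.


E1 = Ef*Vf + Em*(1-Vf) = 157*0.49 + 10*0.51 = 82.03 GPa

82.03 GPa


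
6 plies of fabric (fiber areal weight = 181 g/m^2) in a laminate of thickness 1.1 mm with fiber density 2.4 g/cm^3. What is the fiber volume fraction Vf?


Vf = n * FAW / (rho_f * h * 1000) = 6 * 181 / (2.4 * 1.1 * 1000) = 0.4114

0.4114


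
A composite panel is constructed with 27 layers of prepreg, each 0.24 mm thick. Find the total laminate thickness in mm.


h = n * t_ply = 27 * 0.24 = 6.48 mm

6.48 mm


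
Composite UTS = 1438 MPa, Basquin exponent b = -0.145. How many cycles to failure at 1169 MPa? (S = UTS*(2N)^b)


N = 0.5 * (S/UTS)^(1/b) = 0.5 * (1169/1438)^(1/-0.145) = 2.0858 cycles

2.0858 cycles


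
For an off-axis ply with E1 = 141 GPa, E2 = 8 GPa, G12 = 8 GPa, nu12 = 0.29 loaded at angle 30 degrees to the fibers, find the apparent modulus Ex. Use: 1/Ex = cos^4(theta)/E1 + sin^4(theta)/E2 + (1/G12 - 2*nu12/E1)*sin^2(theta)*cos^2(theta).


cos^4(30) = 0.5625, sin^4(30) = 0.0625, sin^2(30)*cos^2(30) = 0.1875
1/G12 - 2*nu12/E1 = 1/8 - 2*0.29/141 = 0.120887 GPa^-1
1/Ex = 0.5625/141 + 0.0625/8 + 0.120887*0.1875 = 0.0344681 GPa^-1
Ex = 29.01 GPa

29.01 GPa


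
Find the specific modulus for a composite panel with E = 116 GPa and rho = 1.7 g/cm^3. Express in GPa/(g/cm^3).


Specific stiffness = E/rho = 116/1.7 = 68.2 GPa/(g/cm^3)

68.2 GPa/(g/cm^3)


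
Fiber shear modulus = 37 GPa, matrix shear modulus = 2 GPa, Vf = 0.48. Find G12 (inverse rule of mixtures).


1/G12 = Vf/Gf + (1-Vf)/Gm = 0.48/37 + 0.52/2
G12 = 3.66 GPa

3.66 GPa


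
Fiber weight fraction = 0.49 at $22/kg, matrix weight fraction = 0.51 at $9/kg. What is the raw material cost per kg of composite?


Cost = cost_f*Wf + cost_m*Wm = 22*0.49 + 9*0.51 = $15.37/kg

$15.37/kg


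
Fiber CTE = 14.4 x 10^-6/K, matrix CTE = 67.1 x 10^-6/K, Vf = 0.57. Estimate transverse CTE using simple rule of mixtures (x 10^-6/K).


alpha_2 = alpha_f*Vf + alpha_m*(1-Vf) = 14.4*0.57 + 67.1*0.43 = 37.1 x 10^-6/K

37.1 x 10^-6/K


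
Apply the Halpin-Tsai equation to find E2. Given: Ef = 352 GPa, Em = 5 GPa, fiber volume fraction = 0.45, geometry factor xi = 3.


eta = (Ef/Em - 1)/(Ef/Em + xi) = (70.4 - 1)/(70.4 + 3) = 0.9455
E2 = Em*(1+xi*eta*Vf)/(1-eta*Vf) = 19.81 GPa

19.81 GPa


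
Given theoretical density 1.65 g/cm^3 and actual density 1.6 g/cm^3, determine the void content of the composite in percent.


Void% = (rho_theo - rho_actual)/rho_theo * 100 = (1.65 - 1.6)/1.65 * 100 = 3.03%

3.03%


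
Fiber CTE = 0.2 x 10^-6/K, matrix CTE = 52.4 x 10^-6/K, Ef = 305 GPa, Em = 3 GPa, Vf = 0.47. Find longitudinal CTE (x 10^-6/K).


E1 = Ef*Vf + Em*(1-Vf) = 144.94
alpha_1 = (alpha_f*Ef*Vf + alpha_m*Em*(1-Vf))/E1 = 0.77 x 10^-6/K

0.77 x 10^-6/K


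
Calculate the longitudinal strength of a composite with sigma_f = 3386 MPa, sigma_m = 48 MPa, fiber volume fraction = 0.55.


sigma_1 = sigma_f*Vf + sigma_m*(1-Vf) = 3386*0.55 + 48*0.45 = 1883.9 MPa

1883.9 MPa


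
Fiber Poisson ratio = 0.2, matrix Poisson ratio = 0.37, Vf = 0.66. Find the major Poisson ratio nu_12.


nu_12 = nu_f*Vf + nu_m*(1-Vf) = 0.2*0.66 + 0.37*0.34 = 0.2578

0.2578


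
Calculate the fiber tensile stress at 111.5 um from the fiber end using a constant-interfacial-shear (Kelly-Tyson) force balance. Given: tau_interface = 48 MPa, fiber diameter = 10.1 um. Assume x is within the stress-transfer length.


Force balance: sigma_f * (pi*d^2/4) = tau * (pi*d) * x  ->  sigma_f = 4 * tau * x / d
sigma_f = 4 * 48 * 111.5 / 10.1 = 2119.6 MPa

2119.6 MPa


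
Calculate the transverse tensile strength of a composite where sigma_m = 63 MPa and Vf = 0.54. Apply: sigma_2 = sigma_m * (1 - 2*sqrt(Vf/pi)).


factor = 1 - 2*sqrt(0.54/pi) = 0.1708
sigma_2 = 63 * 0.1708 = 10.76 MPa

10.76 MPa


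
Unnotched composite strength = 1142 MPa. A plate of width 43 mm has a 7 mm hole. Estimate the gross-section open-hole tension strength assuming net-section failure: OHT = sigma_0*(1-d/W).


OHT = sigma_0*(1-d/W) = 1142*(1-7/43) = 956.1 MPa

956.1 MPa


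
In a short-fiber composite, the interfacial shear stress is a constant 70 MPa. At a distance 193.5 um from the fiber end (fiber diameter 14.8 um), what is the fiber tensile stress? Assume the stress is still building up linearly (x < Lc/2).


Force balance: sigma_f * (pi*d^2/4) = tau * (pi*d) * x  ->  sigma_f = 4 * tau * x / d
sigma_f = 4 * 70 * 193.5 / 14.8 = 3660.8 MPa

3660.8 MPa


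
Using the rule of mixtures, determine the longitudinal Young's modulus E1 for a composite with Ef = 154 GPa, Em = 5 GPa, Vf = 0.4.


E1 = Ef*Vf + Em*(1-Vf) = 154*0.4 + 5*0.6 = 64.6 GPa

64.6 GPa


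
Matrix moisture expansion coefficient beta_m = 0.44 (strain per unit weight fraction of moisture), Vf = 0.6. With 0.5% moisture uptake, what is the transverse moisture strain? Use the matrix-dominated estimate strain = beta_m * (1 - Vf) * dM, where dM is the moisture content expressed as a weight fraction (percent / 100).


dM = 0.5/100 = 0.005
strain = beta_m * (1-Vf) * dM = 0.44 * 0.4 * 0.005 = 0.00088

0.00088


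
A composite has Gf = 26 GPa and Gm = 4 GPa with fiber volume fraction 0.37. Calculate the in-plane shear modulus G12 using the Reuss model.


1/G12 = Vf/Gf + (1-Vf)/Gm = 0.37/26 + 0.63/4
G12 = 5.82 GPa

5.82 GPa


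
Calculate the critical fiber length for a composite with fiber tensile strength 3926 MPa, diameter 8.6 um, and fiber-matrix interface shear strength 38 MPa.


Lc = sigma_f * d / (2 * tau_i) = 3926 * 8.6 / (2 * 38) = 444.3 um

444.3 um


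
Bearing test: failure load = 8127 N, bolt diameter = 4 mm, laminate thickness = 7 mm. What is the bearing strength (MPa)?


sigma_br = F/(d*h) = 8127/(4*7) = 290.3 MPa

290.3 MPa


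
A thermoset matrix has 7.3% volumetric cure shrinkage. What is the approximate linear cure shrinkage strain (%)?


Linear shrinkage ≈ vol_shrink/3 = 7.3/3 = 2.433%

2.433%


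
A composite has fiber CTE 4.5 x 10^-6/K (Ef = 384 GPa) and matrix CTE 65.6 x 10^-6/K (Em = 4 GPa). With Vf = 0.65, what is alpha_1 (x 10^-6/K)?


E1 = Ef*Vf + Em*(1-Vf) = 251.0
alpha_1 = (alpha_f*Ef*Vf + alpha_m*Em*(1-Vf))/E1 = 4.84 x 10^-6/K

4.84 x 10^-6/K
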